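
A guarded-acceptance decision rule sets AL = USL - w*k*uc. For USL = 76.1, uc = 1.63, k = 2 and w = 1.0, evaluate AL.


U = k * uc = 2 * 1.63 = 3.26
guard band g = w * U = 1.0 * 3.26 = 3.26
AL = USL - g = 76.1 - 3.26
AL = 72.8400

72.8400


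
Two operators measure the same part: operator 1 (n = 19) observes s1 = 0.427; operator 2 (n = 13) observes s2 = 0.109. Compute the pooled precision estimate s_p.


s_p = sqrt(((n1-1)*s1^2 + (n2-1)*s2^2) / (n1+n2-2))
numerator = (19-1)*0.427^2 + (13-1)*0.109^2 = 3.281922 + 0.142572 = 3.424494
denominator = 19 + 13 - 2 = 30
s_p^2 = 3.424494 / 30 = 0.1141498
s_p = sqrt(0.1141498) = 0.3379

0.3379


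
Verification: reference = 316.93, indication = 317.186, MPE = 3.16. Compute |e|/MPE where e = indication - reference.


e = indication - reference = 317.186 - 316.93 = 0.2560
|e| = 0.2560
ratio = |e| / MPE = 0.2560 / 3.16
ratio = 0.0810

0.0810


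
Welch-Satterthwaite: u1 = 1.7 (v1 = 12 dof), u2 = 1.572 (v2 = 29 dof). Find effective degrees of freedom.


uc = sqrt(u1^2 + u2^2) = sqrt(1.7^2 + 1.572^2) = 2.3154231
v_eff = uc^4 / (u1^4/v1 + u2^4/v2)
= 2.3154231^4 / (1.7^4/12 + 1.572^4/29)
= 28.742295 / 0.90658593
v_eff = 31.7039

31.7039


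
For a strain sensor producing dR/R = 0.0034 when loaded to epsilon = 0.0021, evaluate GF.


GF = (dR/R) / epsilon
= 0.0034 / 0.0021
= 1.6190

1.6190


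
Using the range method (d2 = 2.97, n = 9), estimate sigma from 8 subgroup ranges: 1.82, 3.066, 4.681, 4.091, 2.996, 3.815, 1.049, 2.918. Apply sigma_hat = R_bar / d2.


R_bar = (1.82 + 3.066 + 4.681 + 4.091 + 2.996 + 3.815 + 1.049 + 2.918) / 8
R_bar = 24.436 / 8 = 3.0545
sigma_hat = R_bar / d2 = 3.0545 / 2.97 = 1.0285

1.0285


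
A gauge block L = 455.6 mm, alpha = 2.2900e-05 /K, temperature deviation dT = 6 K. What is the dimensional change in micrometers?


dL = L * alpha * dT
= 455.6 * 2.2900e-05 * 6
= 0.0625994 mm
dL_um = 0.0625994 * 1000 = 62.5994 um

62.5994


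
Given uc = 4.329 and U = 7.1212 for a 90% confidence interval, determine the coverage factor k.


k = U / uc
k = 7.1212 / 4.329
k = 1.645

1.645


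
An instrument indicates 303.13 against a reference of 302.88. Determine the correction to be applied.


Correction = standard - reading
= 302.88 - 303.13
= -0.2500

-0.2500


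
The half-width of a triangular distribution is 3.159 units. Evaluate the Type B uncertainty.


u_B = half_width / sqrt(6)
u_B = 3.159 / 2.4494897
u_B = 1.2897

1.2897


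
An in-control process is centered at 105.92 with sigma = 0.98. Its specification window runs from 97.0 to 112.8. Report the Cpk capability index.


Cpu = (USL - mean) / (3*sigma) = (112.8 - 105.92) / (3*0.98) = 2.3401
Cpl = (mean - LSL) / (3*sigma) = (105.92 - 97.0) / (3*0.98) = 3.0340
Cpk = min(Cpu, Cpl) = 2.3401

2.3401


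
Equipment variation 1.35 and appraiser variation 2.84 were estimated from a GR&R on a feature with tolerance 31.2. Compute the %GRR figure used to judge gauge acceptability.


GRR = sqrt(EV^2 + AV^2) = sqrt(1.35^2 + 2.84^2) = 3.1445349
%GRR = GRR / tol * 100 = 3.1445349 / 31.2 * 100
%GRR = 10.0786

10.0786


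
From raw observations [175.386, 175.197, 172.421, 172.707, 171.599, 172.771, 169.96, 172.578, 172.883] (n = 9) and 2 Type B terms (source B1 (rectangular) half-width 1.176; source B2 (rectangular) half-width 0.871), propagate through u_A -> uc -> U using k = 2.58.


mean = (175.386 + 175.197 + 172.421 + 172.707 + 171.599 + 172.771 + 169.96 + 172.578 + 172.883) / 9 = 172.8335556
s = sqrt(sum((x - mean)^2)/(n-1)) = 1.6635871
u_A = s / sqrt(n) = 1.6635871 / sqrt(9) = 0.55452903
u_B1 = 1.176 / sqrt(3) = 0.67896392
u_B2 = 0.871 / sqrt(3) = 0.50287208
uc = sqrt(0.55452903^2 + 0.67896392^2 + 0.50287208^2) = 1.0106309
U = k * uc = 2.58 * 1.0106309
U = 2.6074

2.6074


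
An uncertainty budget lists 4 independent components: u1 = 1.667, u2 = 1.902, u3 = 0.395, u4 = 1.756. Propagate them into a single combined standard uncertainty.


uc = sqrt(1.667^2 + 1.902^2 + 0.395^2 + 1.756^2)
uc = sqrt(9.636054)
uc = 3.1042

3.1042


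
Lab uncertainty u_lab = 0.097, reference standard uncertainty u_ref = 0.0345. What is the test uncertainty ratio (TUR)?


TUR = u_lab / u_ref
= 0.097 / 0.0345
= 2.8116

2.8116


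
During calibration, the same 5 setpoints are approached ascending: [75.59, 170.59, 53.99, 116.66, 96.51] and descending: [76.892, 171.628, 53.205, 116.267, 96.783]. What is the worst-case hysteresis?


|75.59 - 76.892| = 1.3020
|170.59 - 171.628| = 1.0380
|53.99 - 53.205| = 0.7850
|116.66 - 116.267| = 0.3930
|96.51 - 96.783| = 0.2730
hysteresis = max(diffs) = 1.3020

1.3020


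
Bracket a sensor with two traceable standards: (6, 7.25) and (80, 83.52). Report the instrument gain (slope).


slope = (y2 - y1) / (x2 - x1)
= (83.52 - 7.25) / (80 - 6)
= 76.2700 / 74
= 1.0307

1.0307


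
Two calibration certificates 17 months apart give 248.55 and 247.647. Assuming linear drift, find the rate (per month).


rate = (v2 - v1) / months
= (247.647 - 248.55) / 17
= -0.9030 / 17
= -0.0531

-0.0531


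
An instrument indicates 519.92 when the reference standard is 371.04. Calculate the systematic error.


Systematic error = measured - true
= 519.92 - 371.04
= 148.8800

148.8800


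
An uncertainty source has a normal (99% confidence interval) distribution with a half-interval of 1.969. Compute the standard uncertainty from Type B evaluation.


u_B = half_width / 2.576
u_B = 1.969 / 2.576
u_B = 0.7644

0.7644


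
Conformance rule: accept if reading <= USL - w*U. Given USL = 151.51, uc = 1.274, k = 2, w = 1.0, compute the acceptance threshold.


U = k * uc = 2 * 1.274 = 2.548
guard band g = w * U = 1.0 * 2.548 = 2.548
AL = USL - g = 151.51 - 2.548
AL = 148.9620

148.9620


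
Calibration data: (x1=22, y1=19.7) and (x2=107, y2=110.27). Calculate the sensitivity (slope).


slope = (y2 - y1) / (x2 - x1)
= (110.27 - 19.7) / (107 - 22)
= 90.5700 / 85
= 1.0655

1.0655


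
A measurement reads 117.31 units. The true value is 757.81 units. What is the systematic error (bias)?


Systematic error = measured - true
= 117.31 - 757.81
= -640.5000

-640.5000


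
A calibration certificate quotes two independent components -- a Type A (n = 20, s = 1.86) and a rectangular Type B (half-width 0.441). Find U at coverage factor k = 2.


u_A = s / sqrt(n) = 1.86 / sqrt(20) = 0.41590864
u_B = half_width / sqrt(3) = 0.441 / sqrt(3) = 0.25461147
uc = sqrt(u_A^2 + u_B^2) = sqrt(0.41590864^2 + 0.25461147^2) = 0.48765459
U = k * uc = 2 * 0.48765459
U = 0.9753

0.9753


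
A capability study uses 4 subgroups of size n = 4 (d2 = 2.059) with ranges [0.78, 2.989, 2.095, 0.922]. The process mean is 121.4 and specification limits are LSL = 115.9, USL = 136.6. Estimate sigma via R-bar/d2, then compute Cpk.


R_bar = (0.78 + 2.989 + 2.095 + 0.922) / 4 = 1.6965
sigma = R_bar / d2 = 1.6965 / 2.059 = 0.82394366
Cp = (USL - LSL)/(6*sigma) = (136.6 - 115.9)/(6*0.82394366) = 4.1872
Cpu = (136.6 - 121.4)/(3*0.82394366) = 6.1493
Cpl = (121.4 - 115.9)/(3*0.82394366) = 2.2251
Cpk = min(Cpu, Cpl) = 2.2251

2.2251


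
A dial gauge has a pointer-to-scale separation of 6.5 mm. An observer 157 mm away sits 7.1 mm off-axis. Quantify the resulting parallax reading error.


error = h * offset / d
= 6.5 * 7.1 / 157
= 0.2939

0.2939


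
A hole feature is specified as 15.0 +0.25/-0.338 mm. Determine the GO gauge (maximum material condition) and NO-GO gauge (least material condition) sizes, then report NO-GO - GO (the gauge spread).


GO = nominal - lower_tol (smallest hole = maximum material condition)
GO = 15.0 - 0.338 = 14.662
NO-GO = nominal + upper_tol (largest hole = least material condition)
NO-GO = 15.0 + 0.25 = 15.25
spread = NO-GO - GO = 15.25 - 14.662 = 0.5880

0.5880


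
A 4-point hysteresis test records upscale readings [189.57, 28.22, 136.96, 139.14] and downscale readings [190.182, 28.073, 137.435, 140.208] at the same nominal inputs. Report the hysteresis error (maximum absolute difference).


|189.57 - 190.182| = 0.6120
|28.22 - 28.073| = 0.1470
|136.96 - 137.435| = 0.4750
|139.14 - 140.208| = 1.0680
hysteresis = max(diffs) = 1.0680

1.0680


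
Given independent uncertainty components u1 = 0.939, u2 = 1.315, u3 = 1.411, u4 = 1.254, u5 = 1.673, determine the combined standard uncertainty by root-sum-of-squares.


uc = sqrt(0.939^2 + 1.315^2 + 1.411^2 + 1.254^2 + 1.673^2)
uc = sqrt(8.973312)
uc = 2.9955

2.9955


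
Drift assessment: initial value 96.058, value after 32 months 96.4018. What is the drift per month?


rate = (v2 - v1) / months
= (96.4018 - 96.058) / 32
= 0.3438 / 32
= 0.0107

0.0107


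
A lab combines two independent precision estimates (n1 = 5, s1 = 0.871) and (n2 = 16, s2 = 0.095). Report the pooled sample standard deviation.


s_p = sqrt(((n1-1)*s1^2 + (n2-1)*s2^2) / (n1+n2-2))
numerator = (5-1)*0.871^2 + (16-1)*0.095^2 = 3.034564 + 0.135375 = 3.169939
denominator = 5 + 16 - 2 = 19
s_p^2 = 3.169939 / 19 = 0.16683889
s_p = sqrt(0.16683889) = 0.4085

0.4085


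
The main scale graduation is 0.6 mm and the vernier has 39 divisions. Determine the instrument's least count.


LC = MSD / n_div
= 0.6 / 39
= 0.0154

0.0154


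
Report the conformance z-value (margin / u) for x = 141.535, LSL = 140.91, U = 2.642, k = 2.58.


u = U / k = 2.642 / 2.58 = 1.024031
margin = |LSL - x| = |140.91 - 141.535| = 0.625
z = margin / u = 0.625 / 1.024031
z = 0.6103

0.6103


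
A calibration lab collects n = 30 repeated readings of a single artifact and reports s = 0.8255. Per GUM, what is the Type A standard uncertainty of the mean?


u_A = s / sqrt(n)
u_A = 0.8255 / sqrt(30)
u_A = 0.8255 / 5.4772256
u_A = 0.1507

0.1507


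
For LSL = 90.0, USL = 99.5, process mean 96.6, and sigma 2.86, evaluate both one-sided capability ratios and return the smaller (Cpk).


Cpu = (USL - mean) / (3*sigma) = (99.5 - 96.6) / (3*2.86) = 0.3380
Cpl = (mean - LSL) / (3*sigma) = (96.6 - 90.0) / (3*2.86) = 0.7692
Cpk = min(Cpu, Cpl) = 0.3380

0.3380


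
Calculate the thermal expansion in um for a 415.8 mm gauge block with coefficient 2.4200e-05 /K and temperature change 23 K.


dL = L * alpha * dT
= 415.8 * 2.4200e-05 * 23
= 0.2314343 mm
dL_um = 0.2314343 * 1000 = 231.4343 um

231.4343


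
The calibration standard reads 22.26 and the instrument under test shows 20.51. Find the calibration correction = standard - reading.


Correction = standard - reading
= 22.26 - 20.51
= 1.7500

1.7500


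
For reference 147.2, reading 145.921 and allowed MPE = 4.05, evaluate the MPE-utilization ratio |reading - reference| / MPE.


e = indication - reference = 145.921 - 147.2 = -1.2790
|e| = 1.2790
ratio = |e| / MPE = 1.2790 / 4.05
ratio = 0.3158

0.3158


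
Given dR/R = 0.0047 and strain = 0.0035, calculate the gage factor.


GF = (dR/R) / epsilon
= 0.0047 / 0.0035
= 1.3429

1.3429


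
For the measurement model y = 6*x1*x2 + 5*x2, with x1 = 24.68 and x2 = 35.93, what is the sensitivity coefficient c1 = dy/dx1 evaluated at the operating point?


y = 6*x1*x2 + 5*x2
dy/dx1 = 6*x2
Evaluate at x2 = 35.93: c1 = 6 * 35.93
c1 = 215.5800

215.5800


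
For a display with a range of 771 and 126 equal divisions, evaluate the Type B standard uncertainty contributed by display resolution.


resolution = range / divisions
resolution = 771 / 126 = 6.1190476
u_res = resolution / (2*sqrt(3))
u_res = 6.1190476 / 3.4641016
u_res = 1.7664

1.7664


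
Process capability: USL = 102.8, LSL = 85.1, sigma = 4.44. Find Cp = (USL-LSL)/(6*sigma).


Cp = (USL - LSL) / (6 * sigma)
= (102.8 - 85.1) / (6 * 4.44)
= 17.7000 / 26.6400
= 0.6644

0.6644


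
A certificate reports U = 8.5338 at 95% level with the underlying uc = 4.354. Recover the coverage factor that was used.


k = U / uc
k = 8.5338 / 4.354
k = 1.96

1.96


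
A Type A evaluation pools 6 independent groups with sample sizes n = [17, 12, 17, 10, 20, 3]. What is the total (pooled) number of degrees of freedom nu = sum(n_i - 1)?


nu = sum_i (n_i - 1)
nu = ((17 - 1) + (12 - 1) + (17 - 1) + (10 - 1) + (20 - 1) + (3 - 1))
nu = 16 + 11 + 16 + 9 + 19 + 2
nu = 73

73


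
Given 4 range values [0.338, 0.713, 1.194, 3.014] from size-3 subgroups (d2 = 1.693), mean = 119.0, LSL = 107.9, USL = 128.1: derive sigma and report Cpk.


R_bar = (0.338 + 0.713 + 1.194 + 3.014) / 4 = 1.31475
sigma = R_bar / d2 = 1.31475 / 1.693 = 0.77658004
Cp = (USL - LSL)/(6*sigma) = (128.1 - 107.9)/(6*0.77658004) = 4.3352
Cpu = (128.1 - 119.0)/(3*0.77658004) = 3.9060
Cpl = (119.0 - 107.9)/(3*0.77658004) = 4.7645
Cpk = min(Cpu, Cpl) = 3.9060

3.9060


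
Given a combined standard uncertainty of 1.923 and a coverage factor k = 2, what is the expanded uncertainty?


U = k * uc
U = 2 * 1.923
U = 3.8460

3.8460


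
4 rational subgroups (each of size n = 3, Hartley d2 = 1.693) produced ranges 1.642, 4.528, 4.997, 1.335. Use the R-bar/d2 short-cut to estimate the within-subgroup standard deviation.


R_bar = (1.642 + 4.528 + 4.997 + 1.335) / 4
R_bar = 12.502 / 4 = 3.1255
sigma_hat = R_bar / d2 = 3.1255 / 1.693 = 1.8461

1.8461


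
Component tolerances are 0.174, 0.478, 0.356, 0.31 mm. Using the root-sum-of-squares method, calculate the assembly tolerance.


RSS = sqrt(0.174^2 + 0.478^2 + 0.356^2 + 0.31^2)
= sqrt(0.481596)
= 0.6940

0.6940


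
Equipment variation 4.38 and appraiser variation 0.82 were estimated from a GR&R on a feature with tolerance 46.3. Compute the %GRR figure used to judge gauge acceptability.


GRR = sqrt(EV^2 + AV^2) = sqrt(4.38^2 + 0.82^2) = 4.4560969
%GRR = GRR / tol * 100 = 4.4560969 / 46.3 * 100
%GRR = 9.6244

9.6244


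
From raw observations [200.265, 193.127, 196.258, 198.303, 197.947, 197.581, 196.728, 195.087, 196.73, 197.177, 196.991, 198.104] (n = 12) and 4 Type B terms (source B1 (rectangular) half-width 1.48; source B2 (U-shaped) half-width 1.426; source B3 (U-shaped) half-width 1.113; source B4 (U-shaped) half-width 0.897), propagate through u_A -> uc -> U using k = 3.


mean = (200.265 + 193.127 + 196.258 + 198.303 + 197.947 + 197.581 + 196.728 + 195.087 + 196.73 + 197.177 + 196.991 + 198.104) / 12 = 197.0248333
s = sqrt(sum((x - mean)^2)/(n-1)) = 1.7630649
u_A = s / sqrt(n) = 1.7630649 / sqrt(12) = 0.508953
u_B1 = 1.48 / sqrt(3) = 0.8544784
u_B2 = 1.426 / sqrt(2) = 1.0083343
u_B3 = 1.113 / sqrt(2) = 0.78700985
u_B4 = 0.897 / sqrt(2) = 0.63427478
uc = sqrt(0.508953^2 + 0.8544784^2 + 1.0083343^2 + 0.78700985^2 + 0.63427478^2) = 1.7399981
U = k * uc = 3 * 1.7399981
U = 5.2200

5.2200


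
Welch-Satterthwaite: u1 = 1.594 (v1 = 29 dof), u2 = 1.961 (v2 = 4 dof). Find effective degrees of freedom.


uc = sqrt(u1^2 + u2^2) = sqrt(1.594^2 + 1.961^2) = 2.5271243
v_eff = uc^4 / (u1^4/v1 + u2^4/v2)
= 2.5271243^4 / (1.594^4/29 + 1.961^4/4)
= 40.785559 / 3.9196234
v_eff = 10.4055

10.4055


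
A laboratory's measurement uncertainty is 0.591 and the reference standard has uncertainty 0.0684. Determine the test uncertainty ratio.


TUR = u_lab / u_ref
= 0.591 / 0.0684
= 8.6404

8.6404


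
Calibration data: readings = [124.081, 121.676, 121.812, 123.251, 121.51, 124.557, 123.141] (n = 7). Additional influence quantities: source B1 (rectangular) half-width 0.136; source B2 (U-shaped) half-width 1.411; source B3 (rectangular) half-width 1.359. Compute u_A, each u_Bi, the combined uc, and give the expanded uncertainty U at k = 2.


mean = (124.081 + 121.676 + 121.812 + 123.251 + 121.51 + 124.557 + 123.141) / 7 = 122.8611429
s = sqrt(sum((x - mean)^2)/(n-1)) = 1.2196409
u_A = s / sqrt(n) = 1.2196409 / sqrt(7) = 0.46098093
u_B1 = 0.136 / sqrt(3) = 0.078519637
u_B2 = 1.411 / sqrt(2) = 0.99772767
u_B3 = 1.359 / sqrt(3) = 0.78461902
uc = sqrt(0.46098093^2 + 0.078519637^2 + 0.99772767^2 + 0.78461902^2) = 1.3526848
U = k * uc = 2 * 1.3526848
U = 2.7054

2.7054


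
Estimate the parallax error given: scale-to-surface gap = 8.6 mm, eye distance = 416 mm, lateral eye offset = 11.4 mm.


error = h * offset / d
= 8.6 * 11.4 / 416
= 0.2357

0.2357


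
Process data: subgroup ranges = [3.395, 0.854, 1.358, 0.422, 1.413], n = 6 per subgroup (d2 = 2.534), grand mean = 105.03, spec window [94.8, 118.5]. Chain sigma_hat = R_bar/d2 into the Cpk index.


R_bar = (3.395 + 0.854 + 1.358 + 0.422 + 1.413) / 5 = 1.4884
sigma = R_bar / d2 = 1.4884 / 2.534 = 0.58737174
Cp = (USL - LSL)/(6*sigma) = (118.5 - 94.8)/(6*0.58737174) = 6.7249
Cpu = (118.5 - 105.03)/(3*0.58737174) = 7.6442
Cpl = (105.03 - 94.8)/(3*0.58737174) = 5.8055
Cpk = min(Cpu, Cpl) = 5.8055

5.8055


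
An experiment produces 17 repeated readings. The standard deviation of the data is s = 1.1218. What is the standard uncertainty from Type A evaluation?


u_A = s / sqrt(n)
u_A = 1.1218 / sqrt(17)
u_A = 1.1218 / 4.1231056
u_A = 0.2721

0.2721


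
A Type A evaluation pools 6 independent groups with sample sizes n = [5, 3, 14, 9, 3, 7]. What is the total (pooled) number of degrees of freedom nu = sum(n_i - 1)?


nu = sum_i (n_i - 1)
nu = ((5 - 1) + (3 - 1) + (14 - 1) + (9 - 1) + (3 - 1) + (7 - 1))
nu = 4 + 2 + 13 + 8 + 2 + 6
nu = 35

35


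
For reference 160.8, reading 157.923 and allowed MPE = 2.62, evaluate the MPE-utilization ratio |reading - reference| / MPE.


e = indication - reference = 157.923 - 160.8 = -2.8770
|e| = 2.8770
ratio = |e| / MPE = 2.8770 / 2.62
ratio = 1.0981

1.0981


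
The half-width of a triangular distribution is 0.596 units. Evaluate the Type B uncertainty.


u_B = half_width / sqrt(6)
u_B = 0.596 / 2.4494897
u_B = 0.2433

0.2433


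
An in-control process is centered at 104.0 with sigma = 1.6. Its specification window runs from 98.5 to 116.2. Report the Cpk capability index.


Cpu = (USL - mean) / (3*sigma) = (116.2 - 104.0) / (3*1.6) = 2.5417
Cpl = (mean - LSL) / (3*sigma) = (104.0 - 98.5) / (3*1.6) = 1.1458
Cpk = min(Cpu, Cpl) = 1.1458

1.1458


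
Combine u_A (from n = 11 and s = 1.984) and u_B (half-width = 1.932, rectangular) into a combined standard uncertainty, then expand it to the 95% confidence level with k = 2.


u_A = s / sqrt(n) = 1.984 / sqrt(11) = 0.59819851
u_B = half_width / sqrt(3) = 1.932 / sqrt(3) = 1.1154407
uc = sqrt(u_A^2 + u_B^2) = sqrt(0.59819851^2 + 1.1154407^2) = 1.2657209
U = k * uc = 2 * 1.2657209
U = 2.5314

2.5314


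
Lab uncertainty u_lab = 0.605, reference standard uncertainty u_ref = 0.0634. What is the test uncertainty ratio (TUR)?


TUR = u_lab / u_ref
= 0.605 / 0.0634
= 9.5426

9.5426


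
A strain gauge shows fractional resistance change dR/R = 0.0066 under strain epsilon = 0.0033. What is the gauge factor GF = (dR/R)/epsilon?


GF = (dR/R) / epsilon
= 0.0066 / 0.0033
= 2.0000

2.0000


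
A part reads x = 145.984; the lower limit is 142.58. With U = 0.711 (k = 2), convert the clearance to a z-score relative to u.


u = U / k = 0.711 / 2 = 0.3555
margin = |LSL - x| = |142.58 - 145.984| = 3.404
z = margin / u = 3.404 / 0.3555
z = 9.5752

9.5752


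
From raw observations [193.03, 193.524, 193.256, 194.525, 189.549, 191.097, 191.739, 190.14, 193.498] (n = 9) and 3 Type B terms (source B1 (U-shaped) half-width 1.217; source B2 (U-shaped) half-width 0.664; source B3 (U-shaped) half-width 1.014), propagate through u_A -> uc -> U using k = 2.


mean = (193.03 + 193.524 + 193.256 + 194.525 + 189.549 + 191.097 + 191.739 + 190.14 + 193.498) / 9 = 192.262
s = sqrt(sum((x - mean)^2)/(n-1)) = 1.7070946
u_A = s / sqrt(n) = 1.7070946 / sqrt(9) = 0.56903153
u_B1 = 1.217 / sqrt(2) = 0.86054895
u_B2 = 0.664 / sqrt(2) = 0.4695189
u_B3 = 1.014 / sqrt(2) = 0.71700628
uc = sqrt(0.56903153^2 + 0.86054895^2 + 0.4695189^2 + 0.71700628^2) = 1.3412261
U = k * uc = 2 * 1.3412261
U = 2.6825

2.6825


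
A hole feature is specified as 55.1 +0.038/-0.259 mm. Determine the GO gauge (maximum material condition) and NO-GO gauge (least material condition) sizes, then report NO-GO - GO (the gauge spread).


GO = nominal - lower_tol (smallest hole = maximum material condition)
GO = 55.1 - 0.259 = 54.841
NO-GO = nominal + upper_tol (largest hole = least material condition)
NO-GO = 55.1 + 0.038 = 55.138
spread = NO-GO - GO = 55.138 - 54.841 = 0.2970

0.2970


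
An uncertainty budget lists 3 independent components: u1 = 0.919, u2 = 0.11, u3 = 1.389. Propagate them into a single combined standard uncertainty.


uc = sqrt(0.919^2 + 0.11^2 + 1.389^2)
uc = sqrt(2.785982)
uc = 1.6691

1.6691


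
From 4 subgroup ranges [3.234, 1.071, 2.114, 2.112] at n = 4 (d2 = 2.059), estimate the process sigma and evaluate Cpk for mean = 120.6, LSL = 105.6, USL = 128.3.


R_bar = (3.234 + 1.071 + 2.114 + 2.112) / 4 = 2.13275
sigma = R_bar / d2 = 2.13275 / 2.059 = 1.0358184
Cp = (USL - LSL)/(6*sigma) = (128.3 - 105.6)/(6*1.0358184) = 3.6525
Cpu = (128.3 - 120.6)/(3*1.0358184) = 2.4779
Cpl = (120.6 - 105.6)/(3*1.0358184) = 4.8271
Cpk = min(Cpu, Cpl) = 2.4779

2.4779


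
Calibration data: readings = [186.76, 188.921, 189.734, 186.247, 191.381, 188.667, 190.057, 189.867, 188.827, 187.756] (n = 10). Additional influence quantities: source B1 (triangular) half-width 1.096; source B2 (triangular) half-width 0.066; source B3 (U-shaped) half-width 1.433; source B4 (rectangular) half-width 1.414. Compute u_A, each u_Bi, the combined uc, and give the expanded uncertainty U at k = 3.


mean = (186.76 + 188.921 + 189.734 + 186.247 + 191.381 + 188.667 + 190.057 + 189.867 + 188.827 + 187.756) / 10 = 188.8217
s = sqrt(sum((x - mean)^2)/(n-1)) = 1.5652529
u_A = s / sqrt(n) = 1.5652529 / sqrt(10) = 0.49497643
u_B1 = 1.096 / sqrt(6) = 0.44744013
u_B2 = 0.066 / sqrt(6) = 0.026944387
u_B3 = 1.433 / sqrt(2) = 1.013284
u_B4 = 1.414 / sqrt(3) = 0.81637328
uc = sqrt(0.49497643^2 + 0.44744013^2 + 0.026944387^2 + 1.013284^2 + 0.81637328^2) = 1.46258
U = k * uc = 3 * 1.46258
U = 4.3877

4.3877


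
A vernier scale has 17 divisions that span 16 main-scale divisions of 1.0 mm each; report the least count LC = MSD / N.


LC = MSD / n_div
= 1.0 / 17
= 0.0588

0.0588


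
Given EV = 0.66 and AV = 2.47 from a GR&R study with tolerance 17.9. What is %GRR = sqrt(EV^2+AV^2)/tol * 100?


GRR = sqrt(EV^2 + AV^2) = sqrt(0.66^2 + 2.47^2) = 2.556658
%GRR = GRR / tol * 100 = 2.556658 / 17.9 * 100
%GRR = 14.2830

14.2830


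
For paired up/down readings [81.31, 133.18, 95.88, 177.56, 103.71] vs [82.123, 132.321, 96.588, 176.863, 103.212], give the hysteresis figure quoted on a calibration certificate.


|81.31 - 82.123| = 0.8130
|133.18 - 132.321| = 0.8590
|95.88 - 96.588| = 0.7080
|177.56 - 176.863| = 0.6970
|103.71 - 103.212| = 0.4980
hysteresis = max(diffs) = 0.8590

0.8590


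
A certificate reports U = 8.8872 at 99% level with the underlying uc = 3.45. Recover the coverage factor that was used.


k = U / uc
k = 8.8872 / 3.45
k = 2.576

2.576


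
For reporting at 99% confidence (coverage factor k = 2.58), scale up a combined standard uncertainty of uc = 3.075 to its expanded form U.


U = k * uc
U = 2.58 * 3.075
U = 7.9335

7.9335


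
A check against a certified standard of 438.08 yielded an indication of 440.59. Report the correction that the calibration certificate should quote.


Correction = standard - reading
= 438.08 - 440.59
= -2.5100

-2.5100


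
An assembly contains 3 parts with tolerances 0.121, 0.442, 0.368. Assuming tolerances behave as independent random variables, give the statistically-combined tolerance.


RSS = sqrt(0.121^2 + 0.442^2 + 0.368^2)
= sqrt(0.345429)
= 0.5877

0.5877


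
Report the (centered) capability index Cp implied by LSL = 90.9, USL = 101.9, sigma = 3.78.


Cp = (USL - LSL) / (6 * sigma)
= (101.9 - 90.9) / (6 * 3.78)
= 11.0000 / 22.6800
= 0.4850

0.4850


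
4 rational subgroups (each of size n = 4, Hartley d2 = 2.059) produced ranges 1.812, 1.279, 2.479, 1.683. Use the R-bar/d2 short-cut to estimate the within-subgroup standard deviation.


R_bar = (1.812 + 1.279 + 2.479 + 1.683) / 4
R_bar = 7.253 / 4 = 1.81325
sigma_hat = R_bar / d2 = 1.81325 / 2.059 = 0.8806

0.8806


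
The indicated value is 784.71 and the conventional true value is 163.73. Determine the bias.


Systematic error = measured - true
= 784.71 - 163.73
= 620.9800

620.9800


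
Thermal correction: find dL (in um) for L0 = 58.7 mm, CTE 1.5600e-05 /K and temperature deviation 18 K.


dL = L * alpha * dT
= 58.7 * 1.5600e-05 * 18
= 0.0164830 mm
dL_um = 0.0164830 * 1000 = 16.4830 um

16.4830


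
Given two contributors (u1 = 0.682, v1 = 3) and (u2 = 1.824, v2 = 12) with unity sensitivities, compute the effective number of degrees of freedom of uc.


uc = sqrt(u1^2 + u2^2) = sqrt(0.682^2 + 1.824^2) = 1.9473315
v_eff = uc^4 / (u1^4/v1 + u2^4/v2)
= 1.9473315^4 / (0.682^4/3 + 1.824^4/12)
= 14.380022 / 0.99451089
v_eff = 14.4594

14.4594


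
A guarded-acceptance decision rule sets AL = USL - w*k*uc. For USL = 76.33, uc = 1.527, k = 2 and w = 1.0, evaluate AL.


U = k * uc = 2 * 1.527 = 3.054
guard band g = w * U = 1.0 * 3.054 = 3.054
AL = USL - g = 76.33 - 3.054
AL = 73.2760

73.2760


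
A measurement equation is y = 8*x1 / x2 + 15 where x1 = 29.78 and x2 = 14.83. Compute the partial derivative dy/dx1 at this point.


y = 8*x1 / x2 + 15
dy/dx1 = 8/x2
Evaluate at x2 = 14.83: c1 = 8 / 14.83
c1 = 0.5394

0.5394


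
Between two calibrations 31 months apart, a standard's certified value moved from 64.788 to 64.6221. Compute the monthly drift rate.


rate = (v2 - v1) / months
= (64.6221 - 64.788) / 31
= -0.1659 / 31
= -0.0054

-0.0054


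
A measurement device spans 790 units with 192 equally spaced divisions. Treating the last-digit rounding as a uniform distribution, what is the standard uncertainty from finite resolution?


resolution = range / divisions
resolution = 790 / 192 = 4.1145833
u_res = resolution / (2*sqrt(3))
u_res = 4.1145833 / 3.4641016
u_res = 1.1878

1.1878


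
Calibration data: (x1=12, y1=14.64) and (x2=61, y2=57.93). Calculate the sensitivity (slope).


slope = (y2 - y1) / (x2 - x1)
= (57.93 - 14.64) / (61 - 12)
= 43.2900 / 49
= 0.8835

0.8835


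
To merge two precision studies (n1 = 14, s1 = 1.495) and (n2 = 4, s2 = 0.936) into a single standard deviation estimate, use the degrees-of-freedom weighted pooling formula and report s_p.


s_p = sqrt(((n1-1)*s1^2 + (n2-1)*s2^2) / (n1+n2-2))
numerator = (14-1)*1.495^2 + (4-1)*0.936^2 = 29.055325 + 2.628288 = 31.683613
denominator = 14 + 4 - 2 = 16
s_p^2 = 31.683613 / 16 = 1.9802258
s_p = sqrt(1.9802258) = 1.4072

1.4072


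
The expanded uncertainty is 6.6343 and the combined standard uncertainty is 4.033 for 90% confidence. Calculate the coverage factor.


k = U / uc
k = 6.6343 / 4.033
k = 1.645

1.645


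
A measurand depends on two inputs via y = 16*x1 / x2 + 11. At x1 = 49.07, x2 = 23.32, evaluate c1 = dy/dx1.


y = 16*x1 / x2 + 11
dy/dx1 = 16/x2
Evaluate at x2 = 23.32: c1 = 16 / 23.32
c1 = 0.6861

0.6861


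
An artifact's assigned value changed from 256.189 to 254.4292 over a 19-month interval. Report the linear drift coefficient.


rate = (v2 - v1) / months
= (254.4292 - 256.189) / 19
= -1.7598 / 19
= -0.0926

-0.0926


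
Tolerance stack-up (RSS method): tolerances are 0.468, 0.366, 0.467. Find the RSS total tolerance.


RSS = sqrt(0.468^2 + 0.366^2 + 0.467^2)
= sqrt(0.571069)
= 0.7557

0.7557


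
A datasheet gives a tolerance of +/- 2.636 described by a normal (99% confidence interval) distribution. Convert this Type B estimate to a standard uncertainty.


u_B = half_width / 2.576
u_B = 2.636 / 2.576
u_B = 1.0233

1.0233


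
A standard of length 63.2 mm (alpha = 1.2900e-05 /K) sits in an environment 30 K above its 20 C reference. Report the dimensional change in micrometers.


dL = L * alpha * dT
= 63.2 * 1.2900e-05 * 30
= 0.0244584 mm
dL_um = 0.0244584 * 1000 = 24.4584 um

24.4584


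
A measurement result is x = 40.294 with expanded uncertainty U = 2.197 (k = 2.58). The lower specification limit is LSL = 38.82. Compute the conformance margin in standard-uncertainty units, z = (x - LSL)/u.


u = U / k = 2.197 / 2.58 = 0.85155039
margin = |LSL - x| = |38.82 - 40.294| = 1.474
z = margin / u = 1.474 / 0.85155039
z = 1.7310

1.7310


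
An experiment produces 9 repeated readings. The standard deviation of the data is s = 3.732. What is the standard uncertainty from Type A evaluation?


u_A = s / sqrt(n)
u_A = 3.732 / sqrt(9)
u_A = 3.732 / 3
u_A = 1.2440

1.2440


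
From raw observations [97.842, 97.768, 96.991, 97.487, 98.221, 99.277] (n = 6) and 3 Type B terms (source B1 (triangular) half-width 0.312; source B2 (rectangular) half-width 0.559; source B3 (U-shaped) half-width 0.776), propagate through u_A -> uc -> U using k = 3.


mean = (97.842 + 97.768 + 96.991 + 97.487 + 98.221 + 99.277) / 6 = 97.931
s = sqrt(sum((x - mean)^2)/(n-1)) = 0.77602088
u_A = s / sqrt(n) = 0.77602088 / sqrt(6) = 0.3168092
u_B1 = 0.312 / sqrt(6) = 0.12737347
u_B2 = 0.559 / sqrt(3) = 0.3227388
u_B3 = 0.776 / sqrt(2) = 0.54871486
uc = sqrt(0.3168092^2 + 0.12737347^2 + 0.3227388^2 + 0.54871486^2) = 0.72238522
U = k * uc = 3 * 0.72238522
U = 2.1672

2.1672


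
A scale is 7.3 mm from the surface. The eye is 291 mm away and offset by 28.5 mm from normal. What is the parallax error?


error = h * offset / d
= 7.3 * 28.5 / 291
= 0.7149

0.7149


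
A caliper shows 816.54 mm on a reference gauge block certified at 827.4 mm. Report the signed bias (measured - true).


Systematic error = measured - true
= 816.54 - 827.4
= -10.8600

-10.8600


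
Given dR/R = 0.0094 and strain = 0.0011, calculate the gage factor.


GF = (dR/R) / epsilon
= 0.0094 / 0.0011
= 8.5455

8.5455


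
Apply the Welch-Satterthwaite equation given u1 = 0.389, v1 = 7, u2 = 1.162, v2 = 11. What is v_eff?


uc = sqrt(u1^2 + u2^2) = sqrt(0.389^2 + 1.162^2) = 1.2253836
v_eff = uc^4 / (u1^4/v1 + u2^4/v2)
= 1.2253836^4 / (0.389^4/7 + 1.162^4/11)
= 2.2546974 / 0.16901286
v_eff = 13.3404

13.3404


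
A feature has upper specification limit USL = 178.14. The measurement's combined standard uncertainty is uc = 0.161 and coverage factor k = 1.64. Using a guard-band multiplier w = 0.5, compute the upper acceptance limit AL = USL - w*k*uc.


U = k * uc = 1.64 * 0.161 = 0.26404
guard band g = w * U = 0.5 * 0.26404 = 0.13202
AL = USL - g = 178.14 - 0.13202
AL = 178.0080

178.0080


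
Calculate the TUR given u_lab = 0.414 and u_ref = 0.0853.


TUR = u_lab / u_ref
= 0.414 / 0.0853
= 4.8535

4.8535


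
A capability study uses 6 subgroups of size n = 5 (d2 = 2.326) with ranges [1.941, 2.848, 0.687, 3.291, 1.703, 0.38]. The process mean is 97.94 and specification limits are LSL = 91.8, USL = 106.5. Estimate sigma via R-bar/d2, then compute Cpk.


R_bar = (1.941 + 2.848 + 0.687 + 3.291 + 1.703 + 0.38) / 6 = 1.8083333
sigma = R_bar / d2 = 1.8083333 / 2.326 = 0.77744338
Cp = (USL - LSL)/(6*sigma) = (106.5 - 91.8)/(6*0.77744338) = 3.1514
Cpu = (106.5 - 97.94)/(3*0.77744338) = 3.6701
Cpl = (97.94 - 91.8)/(3*0.77744338) = 2.6326
Cpk = min(Cpu, Cpl) = 2.6326

2.6326


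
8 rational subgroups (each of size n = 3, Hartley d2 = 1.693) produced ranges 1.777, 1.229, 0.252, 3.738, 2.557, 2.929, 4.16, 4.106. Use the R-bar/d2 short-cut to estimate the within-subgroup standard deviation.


R_bar = (1.777 + 1.229 + 0.252 + 3.738 + 2.557 + 2.929 + 4.16 + 4.106) / 8
R_bar = 20.748 / 8 = 2.5935
sigma_hat = R_bar / d2 = 2.5935 / 1.693 = 1.5319

1.5319


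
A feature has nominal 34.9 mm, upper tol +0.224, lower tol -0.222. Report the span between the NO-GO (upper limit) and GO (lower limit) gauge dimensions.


GO = nominal - lower_tol (smallest hole = maximum material condition)
GO = 34.9 - 0.222 = 34.678
NO-GO = nominal + upper_tol (largest hole = least material condition)
NO-GO = 34.9 + 0.224 = 35.124
spread = NO-GO - GO = 35.124 - 34.678 = 0.4460

0.4460


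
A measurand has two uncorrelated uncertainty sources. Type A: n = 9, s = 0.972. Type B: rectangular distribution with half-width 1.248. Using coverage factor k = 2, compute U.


u_A = s / sqrt(n) = 0.972 / sqrt(9) = 0.324
u_B = half_width / sqrt(3) = 1.248 / sqrt(3) = 0.72053314
uc = sqrt(u_A^2 + u_B^2) = sqrt(0.324^2 + 0.72053314^2) = 0.79002785
U = k * uc = 2 * 0.79002785
U = 1.5801

1.5801


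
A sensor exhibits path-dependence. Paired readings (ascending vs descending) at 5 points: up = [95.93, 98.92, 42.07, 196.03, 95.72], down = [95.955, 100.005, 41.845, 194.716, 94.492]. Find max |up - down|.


|95.93 - 95.955| = 0.0250
|98.92 - 100.005| = 1.0850
|42.07 - 41.845| = 0.2250
|196.03 - 194.716| = 1.3140
|95.72 - 94.492| = 1.2280
hysteresis = max(diffs) = 1.3140

1.3140


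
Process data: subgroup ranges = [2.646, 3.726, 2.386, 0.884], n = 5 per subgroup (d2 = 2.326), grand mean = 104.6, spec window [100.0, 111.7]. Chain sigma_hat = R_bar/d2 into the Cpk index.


R_bar = (2.646 + 3.726 + 2.386 + 0.884) / 4 = 2.4105
sigma = R_bar / d2 = 2.4105 / 2.326 = 1.0363285
Cp = (USL - LSL)/(6*sigma) = (111.7 - 100.0)/(6*1.0363285) = 1.8816
Cpu = (111.7 - 104.6)/(3*1.0363285) = 2.2837
Cpl = (104.6 - 100.0)/(3*1.0363285) = 1.4796
Cpk = min(Cpu, Cpl) = 1.4796

1.4796


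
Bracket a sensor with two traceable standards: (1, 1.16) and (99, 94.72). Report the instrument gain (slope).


slope = (y2 - y1) / (x2 - x1)
= (94.72 - 1.16) / (99 - 1)
= 93.5600 / 98
= 0.9547

0.9547


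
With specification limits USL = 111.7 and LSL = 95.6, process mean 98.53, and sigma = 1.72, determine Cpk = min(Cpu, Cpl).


Cpu = (USL - mean) / (3*sigma) = (111.7 - 98.53) / (3*1.72) = 2.5523
Cpl = (mean - LSL) / (3*sigma) = (98.53 - 95.6) / (3*1.72) = 0.5678
Cpk = min(Cpu, Cpl) = 0.5678

0.5678


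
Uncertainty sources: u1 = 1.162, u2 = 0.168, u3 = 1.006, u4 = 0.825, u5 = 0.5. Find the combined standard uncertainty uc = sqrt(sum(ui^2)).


uc = sqrt(1.162^2 + 0.168^2 + 1.006^2 + 0.825^2 + 0.5^2)
uc = sqrt(3.321129)
uc = 1.8224

1.8224


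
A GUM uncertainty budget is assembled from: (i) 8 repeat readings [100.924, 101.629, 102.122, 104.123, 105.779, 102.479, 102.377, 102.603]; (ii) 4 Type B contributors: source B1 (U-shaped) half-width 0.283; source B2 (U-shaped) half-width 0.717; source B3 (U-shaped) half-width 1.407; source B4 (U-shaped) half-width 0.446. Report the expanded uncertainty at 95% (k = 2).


mean = (100.924 + 101.629 + 102.122 + 104.123 + 105.779 + 102.479 + 102.377 + 102.603) / 8 = 102.7545
s = sqrt(sum((x - mean)^2)/(n-1)) = 1.5249959
u_A = s / sqrt(n) = 1.5249959 / sqrt(8) = 0.53916747
u_B1 = 0.283 / sqrt(2) = 0.20011122
u_B2 = 0.717 / sqrt(2) = 0.50699556
u_B3 = 1.407 / sqrt(2) = 0.99489924
u_B4 = 0.446 / sqrt(2) = 0.31536962
uc = sqrt(0.53916747^2 + 0.20011122^2 + 0.50699556^2 + 0.99489924^2 + 0.31536962^2) = 1.2950186
U = k * uc = 2 * 1.2950186
U = 2.5900

2.5900


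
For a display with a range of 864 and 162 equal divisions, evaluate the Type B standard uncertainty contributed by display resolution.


resolution = range / divisions
resolution = 864 / 162 = 5.3333333
u_res = resolution / (2*sqrt(3))
u_res = 5.3333333 / 3.4641016
u_res = 1.5396

1.5396


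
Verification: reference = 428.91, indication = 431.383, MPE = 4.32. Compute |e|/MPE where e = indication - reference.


e = indication - reference = 431.383 - 428.91 = 2.4730
|e| = 2.4730
ratio = |e| / MPE = 2.4730 / 4.32
ratio = 0.5725

0.5725


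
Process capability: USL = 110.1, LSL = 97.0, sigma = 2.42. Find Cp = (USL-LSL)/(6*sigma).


Cp = (USL - LSL) / (6 * sigma)
= (110.1 - 97.0) / (6 * 2.42)
= 13.1000 / 14.5200
= 0.9022

0.9022


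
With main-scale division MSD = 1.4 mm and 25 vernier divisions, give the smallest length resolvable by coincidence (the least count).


LC = MSD / n_div
= 1.4 / 25
= 0.0560

0.0560


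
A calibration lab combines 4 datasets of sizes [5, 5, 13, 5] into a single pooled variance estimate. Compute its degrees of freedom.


nu = sum_i (n_i - 1)
nu = ((5 - 1) + (5 - 1) + (13 - 1) + (5 - 1))
nu = 4 + 4 + 12 + 4
nu = 24

24


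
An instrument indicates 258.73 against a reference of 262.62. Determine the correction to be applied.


Correction = standard - reading
= 262.62 - 258.73
= 3.8900

3.8900


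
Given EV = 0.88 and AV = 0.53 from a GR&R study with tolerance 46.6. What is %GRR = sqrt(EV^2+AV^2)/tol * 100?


GRR = sqrt(EV^2 + AV^2) = sqrt(0.88^2 + 0.53^2) = 1.027278
%GRR = GRR / tol * 100 = 1.027278 / 46.6 * 100
%GRR = 2.2045

2.2045


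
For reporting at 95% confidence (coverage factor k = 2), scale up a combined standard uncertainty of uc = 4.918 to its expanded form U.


U = k * uc
U = 2 * 4.918
U = 9.8360

9.8360


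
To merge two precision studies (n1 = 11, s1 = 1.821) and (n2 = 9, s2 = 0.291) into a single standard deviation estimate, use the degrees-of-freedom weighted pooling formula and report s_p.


s_p = sqrt(((n1-1)*s1^2 + (n2-1)*s2^2) / (n1+n2-2))
numerator = (11-1)*1.821^2 + (9-1)*0.291^2 = 33.16041 + 0.677448 = 33.837858
denominator = 11 + 9 - 2 = 18
s_p^2 = 33.837858 / 18 = 1.879881
s_p = sqrt(1.879881) = 1.3711

1.3711


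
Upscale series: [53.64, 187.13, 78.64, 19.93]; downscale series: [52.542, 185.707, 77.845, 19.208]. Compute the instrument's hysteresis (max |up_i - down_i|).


|53.64 - 52.542| = 1.0980
|187.13 - 185.707| = 1.4230
|78.64 - 77.845| = 0.7950
|19.93 - 19.208| = 0.7220
hysteresis = max(diffs) = 1.4230

1.4230


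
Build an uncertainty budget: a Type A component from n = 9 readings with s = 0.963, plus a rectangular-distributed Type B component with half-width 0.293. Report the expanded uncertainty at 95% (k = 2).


u_A = s / sqrt(n) = 0.963 / sqrt(9) = 0.321
u_B = half_width / sqrt(3) = 0.293 / sqrt(3) = 0.16916363
uc = sqrt(u_A^2 + u_B^2) = sqrt(0.321^2 + 0.16916363^2) = 0.36284616
U = k * uc = 2 * 0.36284616
U = 0.7257

0.7257


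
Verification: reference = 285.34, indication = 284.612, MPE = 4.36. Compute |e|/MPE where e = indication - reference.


e = indication - reference = 284.612 - 285.34 = -0.7280
|e| = 0.7280
ratio = |e| / MPE = 0.7280 / 4.36
ratio = 0.1670

0.1670


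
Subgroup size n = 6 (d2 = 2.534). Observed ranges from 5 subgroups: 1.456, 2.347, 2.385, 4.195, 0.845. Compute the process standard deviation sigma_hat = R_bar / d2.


R_bar = (1.456 + 2.347 + 2.385 + 4.195 + 0.845) / 5
R_bar = 11.228 / 5 = 2.2456
sigma_hat = R_bar / d2 = 2.2456 / 2.534 = 0.8862

0.8862


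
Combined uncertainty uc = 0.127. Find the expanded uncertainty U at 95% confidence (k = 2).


U = k * uc
U = 2 * 0.127
U = 0.2540

0.2540


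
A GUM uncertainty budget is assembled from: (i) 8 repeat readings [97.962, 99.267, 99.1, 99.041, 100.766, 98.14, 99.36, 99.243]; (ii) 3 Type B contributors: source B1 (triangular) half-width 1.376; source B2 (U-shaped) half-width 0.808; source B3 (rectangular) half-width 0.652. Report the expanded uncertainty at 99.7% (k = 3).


mean = (97.962 + 99.267 + 99.1 + 99.041 + 100.766 + 98.14 + 99.36 + 99.243) / 8 = 99.109875
s = sqrt(sum((x - mean)^2)/(n-1)) = 0.8544705
u_A = s / sqrt(n) = 0.8544705 / sqrt(8) = 0.30210094
u_B1 = 1.376 / sqrt(6) = 0.56174965
u_B2 = 0.808 / sqrt(2) = 0.57134228
u_B3 = 0.652 / sqrt(3) = 0.37643238
uc = sqrt(0.30210094^2 + 0.56174965^2 + 0.57134228^2 + 0.37643238^2) = 0.93539349
U = k * uc = 3 * 0.93539349
U = 2.8062

2.8062


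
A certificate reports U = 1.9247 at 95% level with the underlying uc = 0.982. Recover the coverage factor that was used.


k = U / uc
k = 1.9247 / 0.982
k = 1.96

1.96


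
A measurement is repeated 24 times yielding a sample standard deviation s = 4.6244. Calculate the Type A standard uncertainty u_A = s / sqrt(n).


u_A = s / sqrt(n)
u_A = 4.6244 / sqrt(24)
u_A = 4.6244 / 4.8989795
u_A = 0.9440

0.9440


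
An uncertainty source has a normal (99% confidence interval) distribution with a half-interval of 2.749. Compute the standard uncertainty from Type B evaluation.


u_B = half_width / 2.576
u_B = 2.749 / 2.576
u_B = 1.0672

1.0672


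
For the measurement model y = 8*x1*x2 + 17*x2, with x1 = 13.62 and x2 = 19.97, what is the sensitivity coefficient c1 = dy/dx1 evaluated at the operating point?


y = 8*x1*x2 + 17*x2
dy/dx1 = 8*x2
Evaluate at x2 = 19.97: c1 = 8 * 19.97
c1 = 159.7600

159.7600
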